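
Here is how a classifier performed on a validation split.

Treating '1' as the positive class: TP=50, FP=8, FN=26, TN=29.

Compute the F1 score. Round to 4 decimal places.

0.7463

Precision = TP/(TP+FP) = 50/58 = 0.8621
Recall = TP/(TP+FN) = 50/76 = 0.6579
F1 = 2·TP/(2·TP+FP+FN) = 100/134 = 0.7463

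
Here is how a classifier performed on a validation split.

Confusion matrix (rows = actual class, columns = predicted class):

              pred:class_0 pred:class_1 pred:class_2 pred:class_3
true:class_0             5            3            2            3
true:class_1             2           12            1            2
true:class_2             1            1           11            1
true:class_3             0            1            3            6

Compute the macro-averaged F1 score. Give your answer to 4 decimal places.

0.6093

Per-class F1 score (2·TP/(2·TP+FP+FN)):
  class_0: TP=5, FP=2+1+0=3, FN=3+2+3=8 → 10/21 = 0.47619
  class_1: TP=12, FP=3+1+1=5, FN=2+1+2=5 → 24/34 = 0.70588
  class_2: TP=11, FP=2+1+3=6, FN=1+1+1=3 → 22/31 = 0.70968
  class_3: TP=6, FP=3+2+1=6, FN=0+1+3=4 → 12/22 = 0.54545
Macro-F1 score = mean = (0.47619 + 0.70588 + 0.70968 + 0.54545) / 4 = 0.6093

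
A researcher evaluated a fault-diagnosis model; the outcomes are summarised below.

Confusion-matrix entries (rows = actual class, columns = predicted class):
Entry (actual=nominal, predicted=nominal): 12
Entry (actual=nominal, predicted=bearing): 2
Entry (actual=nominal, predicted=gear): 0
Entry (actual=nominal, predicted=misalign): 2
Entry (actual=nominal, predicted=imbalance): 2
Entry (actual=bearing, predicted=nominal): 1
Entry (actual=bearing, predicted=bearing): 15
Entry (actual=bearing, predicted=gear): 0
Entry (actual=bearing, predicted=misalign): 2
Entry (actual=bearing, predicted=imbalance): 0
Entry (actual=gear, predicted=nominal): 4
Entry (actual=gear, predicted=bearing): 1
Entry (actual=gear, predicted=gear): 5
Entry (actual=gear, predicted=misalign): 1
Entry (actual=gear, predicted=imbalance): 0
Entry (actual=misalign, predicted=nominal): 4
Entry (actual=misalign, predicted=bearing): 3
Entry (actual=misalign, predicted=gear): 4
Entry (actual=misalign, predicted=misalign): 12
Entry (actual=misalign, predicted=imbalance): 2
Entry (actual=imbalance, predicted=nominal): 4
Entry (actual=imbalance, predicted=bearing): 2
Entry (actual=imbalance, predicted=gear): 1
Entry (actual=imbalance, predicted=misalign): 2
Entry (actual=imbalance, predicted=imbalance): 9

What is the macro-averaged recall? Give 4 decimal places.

0.5869

Per-class recall (TP/(TP+FN)):
  nominal: TP=12, FN=2+0+2+2=6 → 12/18 = 0.66667
  bearing: TP=15, FN=1+0+2+0=3 → 15/18 = 0.83333
  gear: TP=5, FN=4+1+1+0=6 → 5/11 = 0.45455
  misalign: TP=12, FN=4+3+4+2=13 → 12/25 = 0.48000
  imbalance: TP=9, FN=4+2+1+2=9 → 9/18 = 0.50000
Macro-recall = mean = (0.66667 + 0.83333 + 0.45455 + 0.48000 + 0.50000) / 5 = 0.5869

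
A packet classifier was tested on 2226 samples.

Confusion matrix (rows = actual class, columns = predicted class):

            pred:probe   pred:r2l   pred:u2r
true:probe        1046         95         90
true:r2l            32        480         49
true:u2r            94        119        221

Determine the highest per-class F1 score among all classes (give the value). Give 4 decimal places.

0.8706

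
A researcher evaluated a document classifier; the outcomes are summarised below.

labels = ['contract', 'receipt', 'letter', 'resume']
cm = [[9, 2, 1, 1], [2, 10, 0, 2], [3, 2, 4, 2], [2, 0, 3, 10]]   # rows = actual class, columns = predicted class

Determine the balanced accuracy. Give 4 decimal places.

0.6092

Balanced accuracy = mean of per-class recall.
  contract: recall = 9/13 = 0.69231
  receipt: recall = 10/14 = 0.71429
  letter: recall = 4/11 = 0.36364
  resume: recall = 10/15 = 0.66667
Mean = (0.69231 + 0.71429 + 0.36364 + 0.66667) / 4 = 0.6092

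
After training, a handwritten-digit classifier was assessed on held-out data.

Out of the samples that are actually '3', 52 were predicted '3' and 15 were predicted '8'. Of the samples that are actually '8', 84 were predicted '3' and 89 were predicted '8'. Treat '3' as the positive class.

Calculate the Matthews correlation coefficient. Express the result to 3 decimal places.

MCC = (TP·TN − FP·FN) / √((TP+FP)(TP+FN)(TN+FP)(TN+FN))
Numerator = 52·89 − 84·15 = 3368
Denominator = √(136·67·173·104) = √163943104 = 12804.0269
MCC = 3368 / 12804.0269 = 0.263

0.263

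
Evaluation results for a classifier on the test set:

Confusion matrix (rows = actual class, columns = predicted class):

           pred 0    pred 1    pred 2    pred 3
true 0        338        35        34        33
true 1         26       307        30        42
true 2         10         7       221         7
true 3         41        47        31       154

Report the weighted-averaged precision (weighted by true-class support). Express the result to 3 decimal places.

0.750

Per-class precision (TP/(TP+FP)):
  0: TP=338, FP=26+10+41=77 → 338/415 = 0.8145
  1: TP=307, FP=35+7+47=89 → 307/396 = 0.7753
  2: TP=221, FP=34+30+31=95 → 221/316 = 0.6994
  3: TP=154, FP=33+42+7=82 → 154/236 = 0.6525
Weighted-precision = Σ (supportᵢ/N)·precisionᵢ with N=1363: (440/1363)·0.8145 + (405/1363)·0.7753 + (245/1363)·0.6994 + (273/1363)·0.6525 = 0.750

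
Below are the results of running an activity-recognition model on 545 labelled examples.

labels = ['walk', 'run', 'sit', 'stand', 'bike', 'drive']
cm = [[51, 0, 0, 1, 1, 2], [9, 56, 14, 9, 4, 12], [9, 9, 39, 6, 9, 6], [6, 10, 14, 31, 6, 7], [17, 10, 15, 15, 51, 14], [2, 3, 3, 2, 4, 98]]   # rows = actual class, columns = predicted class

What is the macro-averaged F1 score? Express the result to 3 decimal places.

Per-class F1 score (2·TP/(2·TP+FP+FN)):
  walk: TP=51, FP=9+9+6+17+2=43, FN=0+0+1+1+2=4 → 102/149 = 0.6846
  run: TP=56, FP=0+9+10+10+3=32, FN=9+14+9+4+12=48 → 112/192 = 0.5833
  sit: TP=39, FP=0+14+14+15+3=46, FN=9+9+6+9+6=39 → 78/163 = 0.4785
  stand: TP=31, FP=1+9+6+15+2=33, FN=6+10+14+6+7=43 → 62/138 = 0.4493
  bike: TP=51, FP=1+4+9+6+4=24, FN=17+10+15+15+14=71 → 102/197 = 0.5178
  drive: TP=98, FP=2+12+6+7+14=41, FN=2+3+3+2+4=14 → 196/251 = 0.7809
Macro-F1 score = mean = (0.6846 + 0.5833 + 0.4785 + 0.4493 + 0.5178 + 0.7809) / 6 = 0.582

0.582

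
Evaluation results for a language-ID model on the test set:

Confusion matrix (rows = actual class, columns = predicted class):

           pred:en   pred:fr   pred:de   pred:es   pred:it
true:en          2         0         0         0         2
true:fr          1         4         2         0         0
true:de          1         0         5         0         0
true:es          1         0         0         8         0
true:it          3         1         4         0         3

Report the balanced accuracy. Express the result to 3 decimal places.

0.613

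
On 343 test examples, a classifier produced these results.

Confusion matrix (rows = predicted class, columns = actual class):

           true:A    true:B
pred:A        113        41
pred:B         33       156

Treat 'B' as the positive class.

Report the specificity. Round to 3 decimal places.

Specificity = TN/(TN+FP) = 113/(113+33) = 0.774

0.774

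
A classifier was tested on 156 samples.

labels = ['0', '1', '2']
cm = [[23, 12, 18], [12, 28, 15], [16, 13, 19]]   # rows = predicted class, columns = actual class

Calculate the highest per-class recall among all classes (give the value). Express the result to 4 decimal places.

0.5283

Per-class recall (TP/(TP+FN)):
  0: TP=23, FN=12+16=28 → 23/51 = 0.45098
  1: TP=28, FN=12+13=25 → 28/53 = 0.52830
  2: TP=19, FN=18+15=33 → 19/52 = 0.36538
Highest is class '1' with recall = 0.5283.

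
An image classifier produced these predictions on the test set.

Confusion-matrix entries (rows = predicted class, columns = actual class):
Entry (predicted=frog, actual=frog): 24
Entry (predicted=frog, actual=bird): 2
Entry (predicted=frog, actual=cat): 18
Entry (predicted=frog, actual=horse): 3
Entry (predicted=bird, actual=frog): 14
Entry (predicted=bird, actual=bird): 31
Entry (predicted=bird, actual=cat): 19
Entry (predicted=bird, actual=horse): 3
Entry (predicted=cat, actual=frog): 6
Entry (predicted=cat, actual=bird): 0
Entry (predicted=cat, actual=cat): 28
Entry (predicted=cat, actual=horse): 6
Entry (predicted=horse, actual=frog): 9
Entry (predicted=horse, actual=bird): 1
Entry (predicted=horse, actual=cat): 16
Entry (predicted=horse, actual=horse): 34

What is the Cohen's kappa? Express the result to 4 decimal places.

Observed agreement pₒ = trace/N = 117/214 = 0.54673
Expected agreement pₑ = Σ (rowᵢ·colᵢ)/N² = (53·47 + 34·67 + 81·40 + 46·60)/214² = 0.23515
κ = (pₒ − pₑ)/(1 − pₑ) = (0.54673 − 0.23515)/(1 − 0.23515) = 0.4074

0.4074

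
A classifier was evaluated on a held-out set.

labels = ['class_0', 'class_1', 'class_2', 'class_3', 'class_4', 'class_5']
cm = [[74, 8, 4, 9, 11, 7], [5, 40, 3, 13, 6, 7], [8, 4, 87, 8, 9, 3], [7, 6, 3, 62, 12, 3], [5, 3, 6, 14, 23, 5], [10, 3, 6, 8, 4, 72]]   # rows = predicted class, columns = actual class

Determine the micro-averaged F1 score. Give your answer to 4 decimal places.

0.6416

Micro-averaging pools counts across classes: ΣTP=358, ΣFP=200, ΣFN=200.
Micro-F1 score = 2·TP/(2·TP+FP+FN) on pooled counts = 0.6416 (equals overall accuracy in single-label multiclass).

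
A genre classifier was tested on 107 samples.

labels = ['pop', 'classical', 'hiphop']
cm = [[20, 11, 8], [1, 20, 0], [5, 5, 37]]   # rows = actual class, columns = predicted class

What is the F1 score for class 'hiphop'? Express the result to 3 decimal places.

0.804

One-vs-rest for 'hiphop': TP = diagonal; FP = other classes predicted 'hiphop'; FN = 'hiphop' predicted as other.
F1 score = 2·TP/(2·TP+FP+FN).
hiphop: TP=37, FP=8+0=8, FN=5+5=10 → 74/92 = 0.8043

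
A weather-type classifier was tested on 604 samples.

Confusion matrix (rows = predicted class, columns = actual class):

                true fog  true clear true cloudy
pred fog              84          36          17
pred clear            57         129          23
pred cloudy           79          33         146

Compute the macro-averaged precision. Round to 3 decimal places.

0.599

Per-class precision (TP/(TP+FP)):
  fog: TP=84, FP=36+17=53 → 84/137 = 0.6131
  clear: TP=129, FP=57+23=80 → 129/209 = 0.6172
  cloudy: TP=146, FP=79+33=112 → 146/258 = 0.5659
Macro-precision = mean = (0.6131 + 0.6172 + 0.5659) / 3 = 0.599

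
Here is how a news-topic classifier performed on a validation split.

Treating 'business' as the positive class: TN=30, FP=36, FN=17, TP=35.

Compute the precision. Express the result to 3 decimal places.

0.493

Precision = TP/(TP+FP) = 35/(35+36) = 35/71 = 0.493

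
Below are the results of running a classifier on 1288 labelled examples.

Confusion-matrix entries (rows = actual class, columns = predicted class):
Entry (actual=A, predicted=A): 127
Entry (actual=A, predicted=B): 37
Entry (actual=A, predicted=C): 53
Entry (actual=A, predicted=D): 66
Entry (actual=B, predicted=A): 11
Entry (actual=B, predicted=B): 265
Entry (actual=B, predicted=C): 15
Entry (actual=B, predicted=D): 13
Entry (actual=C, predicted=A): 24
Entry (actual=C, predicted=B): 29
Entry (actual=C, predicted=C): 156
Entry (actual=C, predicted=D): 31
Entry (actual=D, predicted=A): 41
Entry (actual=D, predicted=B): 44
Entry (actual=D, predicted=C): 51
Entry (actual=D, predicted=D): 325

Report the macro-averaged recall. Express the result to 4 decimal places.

0.6689

Per-class recall (TP/(TP+FN)):
  A: TP=127, FN=37+53+66=156 → 127/283 = 0.44876
  B: TP=265, FN=11+15+13=39 → 265/304 = 0.87171
  C: TP=156, FN=24+29+31=84 → 156/240 = 0.65000
  D: TP=325, FN=41+44+51=136 → 325/461 = 0.70499
Macro-recall = mean = (0.44876 + 0.87171 + 0.65000 + 0.70499) / 4 = 0.6689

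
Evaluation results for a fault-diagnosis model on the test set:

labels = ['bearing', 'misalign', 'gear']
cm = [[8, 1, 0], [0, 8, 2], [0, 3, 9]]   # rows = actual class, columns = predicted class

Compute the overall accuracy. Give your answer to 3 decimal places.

Accuracy = trace / total = (8+8+9=25) / 31 = 25/31 = 0.806

0.806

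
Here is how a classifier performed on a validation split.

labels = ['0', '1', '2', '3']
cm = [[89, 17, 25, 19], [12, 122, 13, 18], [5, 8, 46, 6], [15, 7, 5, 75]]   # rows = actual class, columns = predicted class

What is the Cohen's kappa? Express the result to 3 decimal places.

Observed agreement pₒ = trace/N = 332/482 = 0.6888
Expected agreement pₑ = Σ (rowᵢ·colᵢ)/N² = (150·121 + 165·154 + 65·89 + 102·118)/482² = 0.2642
κ = (pₒ − pₑ)/(1 − pₑ) = (0.6888 − 0.2642)/(1 − 0.2642) = 0.577

0.577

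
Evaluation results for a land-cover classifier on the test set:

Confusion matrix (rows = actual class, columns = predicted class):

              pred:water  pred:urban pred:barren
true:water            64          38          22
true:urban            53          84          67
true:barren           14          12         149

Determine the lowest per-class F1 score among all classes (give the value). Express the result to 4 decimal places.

Per-class F1 score (2·TP/(2·TP+FP+FN)):
  water: TP=64, FP=53+14=67, FN=38+22=60 → 128/255 = 0.50196
  urban: TP=84, FP=38+12=50, FN=53+67=120 → 168/338 = 0.49704
  barren: TP=149, FP=22+67=89, FN=14+12=26 → 298/413 = 0.72155
Lowest is class 'urban' with F1 score = 0.4970.

0.4970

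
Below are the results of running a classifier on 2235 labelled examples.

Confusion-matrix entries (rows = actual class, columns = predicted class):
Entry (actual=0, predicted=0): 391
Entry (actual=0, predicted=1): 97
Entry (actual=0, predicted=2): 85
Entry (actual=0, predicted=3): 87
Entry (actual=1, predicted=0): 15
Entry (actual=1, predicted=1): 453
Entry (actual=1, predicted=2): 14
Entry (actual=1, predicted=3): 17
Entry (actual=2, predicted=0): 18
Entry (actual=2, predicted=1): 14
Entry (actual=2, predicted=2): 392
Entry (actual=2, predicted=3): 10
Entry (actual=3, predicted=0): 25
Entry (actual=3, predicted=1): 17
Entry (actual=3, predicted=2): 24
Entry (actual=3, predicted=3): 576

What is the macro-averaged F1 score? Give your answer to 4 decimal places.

Per-class F1 score (2·TP/(2·TP+FP+FN)):
  0: TP=391, FP=15+18+25=58, FN=97+85+87=269 → 782/1109 = 0.70514
  1: TP=453, FP=97+14+17=128, FN=15+14+17=46 → 906/1080 = 0.83889
  2: TP=392, FP=85+14+24=123, FN=18+14+10=42 → 784/949 = 0.82613
  3: TP=576, FP=87+17+10=114, FN=25+17+24=66 → 1152/1332 = 0.86486
Macro-F1 score = mean = (0.70514 + 0.83889 + 0.82613 + 0.86486) / 4 = 0.8088

0.8088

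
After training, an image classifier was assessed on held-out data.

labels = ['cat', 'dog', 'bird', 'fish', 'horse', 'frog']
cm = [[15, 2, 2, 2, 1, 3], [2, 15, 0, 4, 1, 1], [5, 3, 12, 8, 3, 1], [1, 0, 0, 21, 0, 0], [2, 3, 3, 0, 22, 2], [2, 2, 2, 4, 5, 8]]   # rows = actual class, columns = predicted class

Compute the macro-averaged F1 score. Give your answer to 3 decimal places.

Per-class F1 score (2·TP/(2·TP+FP+FN)):
  cat: TP=15, FP=2+5+1+2+2=12, FN=2+2+2+1+3=10 → 30/52 = 0.5769
  dog: TP=15, FP=2+3+0+3+2=10, FN=2+0+4+1+1=8 → 30/48 = 0.6250
  bird: TP=12, FP=2+0+0+3+2=7, FN=5+3+8+3+1=20 → 24/51 = 0.4706
  fish: TP=21, FP=2+4+8+0+4=18, FN=1+0+0+0+0=1 → 42/61 = 0.6885
  horse: TP=22, FP=1+1+3+0+5=10, FN=2+3+3+0+2=10 → 44/64 = 0.6875
  frog: TP=8, FP=3+1+1+0+2=7, FN=2+2+2+4+5=15 → 16/38 = 0.4211
Macro-F1 score = mean = (0.5769 + 0.6250 + 0.4706 + 0.6885 + 0.6875 + 0.4211) / 6 = 0.578

0.578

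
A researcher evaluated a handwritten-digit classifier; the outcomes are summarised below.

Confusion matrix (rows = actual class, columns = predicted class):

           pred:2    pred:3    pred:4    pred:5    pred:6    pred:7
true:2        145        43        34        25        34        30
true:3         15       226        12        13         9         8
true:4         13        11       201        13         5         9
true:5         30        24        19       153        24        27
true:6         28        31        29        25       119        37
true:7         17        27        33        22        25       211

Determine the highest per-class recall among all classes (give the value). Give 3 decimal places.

Per-class recall (TP/(TP+FN)):
  2: TP=145, FN=43+34+25+34+30=166 → 145/311 = 0.4662
  3: TP=226, FN=15+12+13+9+8=57 → 226/283 = 0.7986
  4: TP=201, FN=13+11+13+5+9=51 → 201/252 = 0.7976
  5: TP=153, FN=30+24+19+24+27=124 → 153/277 = 0.5523
  6: TP=119, FN=28+31+29+25+37=150 → 119/269 = 0.4424
  7: TP=211, FN=17+27+33+22+25=124 → 211/335 = 0.6299
Highest is class '3' with recall = 0.799.

0.799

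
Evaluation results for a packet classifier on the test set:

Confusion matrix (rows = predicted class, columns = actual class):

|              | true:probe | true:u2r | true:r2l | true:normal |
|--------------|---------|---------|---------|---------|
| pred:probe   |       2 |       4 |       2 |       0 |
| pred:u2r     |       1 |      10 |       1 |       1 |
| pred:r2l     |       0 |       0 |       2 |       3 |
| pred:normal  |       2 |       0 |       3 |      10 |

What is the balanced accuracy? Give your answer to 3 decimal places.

Balanced accuracy = mean of per-class recall.
  probe: recall = 2/5 = 0.4000
  u2r: recall = 10/14 = 0.7143
  r2l: recall = 2/8 = 0.2500
  normal: recall = 10/14 = 0.7143
Mean = (0.4000 + 0.7143 + 0.2500 + 0.7143) / 4 = 0.520

0.520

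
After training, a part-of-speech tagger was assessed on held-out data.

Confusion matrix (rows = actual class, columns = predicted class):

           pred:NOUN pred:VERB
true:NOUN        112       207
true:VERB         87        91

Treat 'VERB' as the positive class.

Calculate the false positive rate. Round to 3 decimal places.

FPR = FP/(FP+TN) = 207/(207+112) = 0.649

0.649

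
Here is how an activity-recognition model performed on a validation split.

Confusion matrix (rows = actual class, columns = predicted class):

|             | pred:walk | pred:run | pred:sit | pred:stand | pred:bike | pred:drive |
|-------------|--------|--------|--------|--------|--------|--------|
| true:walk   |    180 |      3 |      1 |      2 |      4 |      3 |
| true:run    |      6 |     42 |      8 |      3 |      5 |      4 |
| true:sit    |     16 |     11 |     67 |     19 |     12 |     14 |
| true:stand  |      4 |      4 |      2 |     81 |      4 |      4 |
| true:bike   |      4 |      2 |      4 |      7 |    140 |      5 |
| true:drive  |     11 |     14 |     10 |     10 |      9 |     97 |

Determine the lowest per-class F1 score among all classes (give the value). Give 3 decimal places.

0.580

Per-class F1 score (2·TP/(2·TP+FP+FN)):
  walk: TP=180, FP=6+16+4+4+11=41, FN=3+1+2+4+3=13 → 360/414 = 0.8696
  run: TP=42, FP=3+11+4+2+14=34, FN=6+8+3+5+4=26 → 84/144 = 0.5833
  sit: TP=67, FP=1+8+2+4+10=25, FN=16+11+19+12+14=72 → 134/231 = 0.5801
  stand: TP=81, FP=2+3+19+7+10=41, FN=4+4+2+4+4=18 → 162/221 = 0.7330
  bike: TP=140, FP=4+5+12+4+9=34, FN=4+2+4+7+5=22 → 280/336 = 0.8333
  drive: TP=97, FP=3+4+14+4+5=30, FN=11+14+10+10+9=54 → 194/278 = 0.6978
Lowest is class 'sit' with F1 score = 0.580.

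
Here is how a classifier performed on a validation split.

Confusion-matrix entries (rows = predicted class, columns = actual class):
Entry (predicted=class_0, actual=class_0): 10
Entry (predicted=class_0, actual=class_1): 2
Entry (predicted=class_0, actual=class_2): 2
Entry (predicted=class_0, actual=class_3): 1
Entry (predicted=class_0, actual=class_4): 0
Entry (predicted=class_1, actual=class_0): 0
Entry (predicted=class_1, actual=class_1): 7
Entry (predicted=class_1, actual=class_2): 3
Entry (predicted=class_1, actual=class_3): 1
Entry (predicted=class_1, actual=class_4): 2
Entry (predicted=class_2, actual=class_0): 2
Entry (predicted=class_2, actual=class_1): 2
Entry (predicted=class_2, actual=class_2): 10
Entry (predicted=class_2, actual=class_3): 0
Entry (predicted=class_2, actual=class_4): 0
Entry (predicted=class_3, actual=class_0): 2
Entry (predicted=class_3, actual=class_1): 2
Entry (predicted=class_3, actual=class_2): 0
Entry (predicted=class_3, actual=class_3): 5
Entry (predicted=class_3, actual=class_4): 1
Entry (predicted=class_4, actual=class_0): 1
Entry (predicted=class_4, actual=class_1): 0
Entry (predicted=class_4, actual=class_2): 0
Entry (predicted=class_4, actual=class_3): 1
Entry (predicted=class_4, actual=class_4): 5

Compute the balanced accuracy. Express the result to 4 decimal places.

0.6244

Balanced accuracy = mean of per-class recall.
  class_0: recall = 10/15 = 0.66667
  class_1: recall = 7/13 = 0.53846
  class_2: recall = 10/15 = 0.66667
  class_3: recall = 5/8 = 0.62500
  class_4: recall = 5/8 = 0.62500
Mean = (0.66667 + 0.53846 + 0.66667 + 0.62500 + 0.62500) / 5 = 0.6244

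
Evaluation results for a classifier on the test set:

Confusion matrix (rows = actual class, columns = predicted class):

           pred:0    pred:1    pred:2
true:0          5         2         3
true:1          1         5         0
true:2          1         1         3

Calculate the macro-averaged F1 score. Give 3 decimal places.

Per-class F1 score (2·TP/(2·TP+FP+FN)):
  0: TP=5, FP=1+1=2, FN=2+3=5 → 10/17 = 0.5882
  1: TP=5, FP=2+1=3, FN=1+0=1 → 10/14 = 0.7143
  2: TP=3, FP=3+0=3, FN=1+1=2 → 6/11 = 0.5455
Macro-F1 score = mean = (0.5882 + 0.7143 + 0.5455) / 3 = 0.616

0.616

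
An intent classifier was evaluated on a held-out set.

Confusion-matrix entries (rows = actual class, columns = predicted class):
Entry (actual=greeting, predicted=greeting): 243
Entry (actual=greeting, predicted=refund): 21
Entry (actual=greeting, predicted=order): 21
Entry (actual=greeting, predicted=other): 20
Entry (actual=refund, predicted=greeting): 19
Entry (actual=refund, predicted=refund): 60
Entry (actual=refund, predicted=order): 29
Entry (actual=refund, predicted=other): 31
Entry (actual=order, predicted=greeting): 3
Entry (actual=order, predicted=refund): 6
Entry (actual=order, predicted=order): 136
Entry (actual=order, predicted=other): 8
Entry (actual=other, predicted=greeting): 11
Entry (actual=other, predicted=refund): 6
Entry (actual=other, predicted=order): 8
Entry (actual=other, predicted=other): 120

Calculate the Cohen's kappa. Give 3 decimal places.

Observed agreement pₒ = trace/N = 559/742 = 0.7534
Expected agreement pₑ = Σ (rowᵢ·colᵢ)/N² = (305·276 + 139·93 + 153·194 + 145·179)/742² = 0.2774
κ = (pₒ − pₑ)/(1 − pₑ) = (0.7534 − 0.2774)/(1 − 0.2774) = 0.659

0.659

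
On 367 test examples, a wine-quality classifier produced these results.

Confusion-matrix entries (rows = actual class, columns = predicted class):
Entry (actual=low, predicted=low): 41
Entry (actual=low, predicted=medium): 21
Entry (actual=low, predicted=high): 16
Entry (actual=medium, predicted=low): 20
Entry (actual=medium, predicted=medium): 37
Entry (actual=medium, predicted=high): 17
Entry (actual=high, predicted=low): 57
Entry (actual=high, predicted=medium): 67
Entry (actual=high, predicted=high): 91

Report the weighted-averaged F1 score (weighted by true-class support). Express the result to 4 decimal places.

0.4784

Per-class F1 score (2·TP/(2·TP+FP+FN)):
  low: TP=41, FP=20+57=77, FN=21+16=37 → 82/196 = 0.41837
  medium: TP=37, FP=21+67=88, FN=20+17=37 → 74/199 = 0.37186
  high: TP=91, FP=16+17=33, FN=57+67=124 → 182/339 = 0.53687
Weighted-F1 score = Σ (supportᵢ/N)·F1 scoreᵢ with N=367: (78/367)·0.41837 + (74/367)·0.37186 + (215/367)·0.53687 = 0.4784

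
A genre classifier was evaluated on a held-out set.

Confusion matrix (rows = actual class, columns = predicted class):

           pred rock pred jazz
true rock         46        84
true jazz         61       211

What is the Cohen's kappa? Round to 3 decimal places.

Observed agreement pₒ = trace/N = 257/402 = 0.6393
Expected agreement pₑ = Σ (rowᵢ·colᵢ)/N² = (130·107 + 272·295)/402² = 0.5826
κ = (pₒ − pₑ)/(1 − pₑ) = (0.6393 − 0.5826)/(1 − 0.5826) = 0.136

0.136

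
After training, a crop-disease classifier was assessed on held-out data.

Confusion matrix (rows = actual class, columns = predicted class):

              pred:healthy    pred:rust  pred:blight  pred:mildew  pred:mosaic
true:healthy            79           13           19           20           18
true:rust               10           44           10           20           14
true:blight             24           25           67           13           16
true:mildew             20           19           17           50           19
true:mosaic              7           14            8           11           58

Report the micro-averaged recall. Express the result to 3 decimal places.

Micro-averaging pools counts across classes: ΣTP=298, ΣFP=317, ΣFN=317.
Micro-recall = TP/(TP+FN) on pooled counts = 0.485 (equals overall accuracy in single-label multiclass).

0.485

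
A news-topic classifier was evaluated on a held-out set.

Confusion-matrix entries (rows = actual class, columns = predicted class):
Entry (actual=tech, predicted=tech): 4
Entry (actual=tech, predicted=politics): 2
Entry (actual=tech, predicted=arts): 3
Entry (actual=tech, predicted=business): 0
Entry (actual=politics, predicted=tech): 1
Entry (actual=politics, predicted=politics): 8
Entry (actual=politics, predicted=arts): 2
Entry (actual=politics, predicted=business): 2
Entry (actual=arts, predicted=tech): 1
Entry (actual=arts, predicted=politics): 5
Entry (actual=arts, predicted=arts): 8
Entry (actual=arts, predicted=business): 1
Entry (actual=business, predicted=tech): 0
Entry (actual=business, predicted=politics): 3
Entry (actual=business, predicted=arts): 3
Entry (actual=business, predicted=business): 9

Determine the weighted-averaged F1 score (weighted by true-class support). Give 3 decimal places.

Per-class F1 score (2·TP/(2·TP+FP+FN)):
  tech: TP=4, FP=1+1+0=2, FN=2+3+0=5 → 8/15 = 0.5333
  politics: TP=8, FP=2+5+3=10, FN=1+2+2=5 → 16/31 = 0.5161
  arts: TP=8, FP=3+2+3=8, FN=1+5+1=7 → 16/31 = 0.5161
  business: TP=9, FP=0+2+1=3, FN=0+3+3=6 → 18/27 = 0.6667
Weighted-F1 score = Σ (supportᵢ/N)·F1 scoreᵢ with N=52: (9/52)·0.5333 + (13/52)·0.5161 + (15/52)·0.5161 + (15/52)·0.6667 = 0.563

0.563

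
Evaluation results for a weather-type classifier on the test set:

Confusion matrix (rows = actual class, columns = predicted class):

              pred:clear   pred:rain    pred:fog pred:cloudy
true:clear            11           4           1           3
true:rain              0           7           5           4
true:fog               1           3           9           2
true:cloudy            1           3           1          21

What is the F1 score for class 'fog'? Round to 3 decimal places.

0.581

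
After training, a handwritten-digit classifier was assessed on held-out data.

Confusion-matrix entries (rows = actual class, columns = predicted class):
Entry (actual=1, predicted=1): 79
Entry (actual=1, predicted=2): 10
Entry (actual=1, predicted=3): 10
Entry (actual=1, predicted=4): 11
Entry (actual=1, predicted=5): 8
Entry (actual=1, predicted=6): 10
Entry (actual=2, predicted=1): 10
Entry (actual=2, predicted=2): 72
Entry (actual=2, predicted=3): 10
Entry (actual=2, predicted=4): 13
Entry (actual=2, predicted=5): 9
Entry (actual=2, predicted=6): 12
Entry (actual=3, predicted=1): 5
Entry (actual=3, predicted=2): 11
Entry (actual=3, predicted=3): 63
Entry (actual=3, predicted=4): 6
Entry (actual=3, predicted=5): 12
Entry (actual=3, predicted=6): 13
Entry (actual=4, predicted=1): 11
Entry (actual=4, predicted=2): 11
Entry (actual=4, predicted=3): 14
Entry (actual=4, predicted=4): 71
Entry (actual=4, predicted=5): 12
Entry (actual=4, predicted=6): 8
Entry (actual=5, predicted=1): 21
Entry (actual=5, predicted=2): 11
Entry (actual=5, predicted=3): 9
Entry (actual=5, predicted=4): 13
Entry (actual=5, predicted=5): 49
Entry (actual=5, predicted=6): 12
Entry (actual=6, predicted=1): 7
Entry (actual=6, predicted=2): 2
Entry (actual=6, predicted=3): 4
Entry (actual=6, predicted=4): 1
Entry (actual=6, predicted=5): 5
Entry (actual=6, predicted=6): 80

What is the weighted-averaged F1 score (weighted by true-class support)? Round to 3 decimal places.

0.583

Per-class F1 score (2·TP/(2·TP+FP+FN)):
  1: TP=79, FP=10+5+11+21+7=54, FN=10+10+11+8+10=49 → 158/261 = 0.6054
  2: TP=72, FP=10+11+11+11+2=45, FN=10+10+13+9+12=54 → 144/243 = 0.5926
  3: TP=63, FP=10+10+14+9+4=47, FN=5+11+6+12+13=47 → 126/220 = 0.5727
  4: TP=71, FP=11+13+6+13+1=44, FN=11+11+14+12+8=56 → 142/242 = 0.5868
  5: TP=49, FP=8+9+12+12+5=46, FN=21+11+9+13+12=66 → 98/210 = 0.4667
  6: TP=80, FP=10+12+13+8+12=55, FN=7+2+4+1+5=19 → 160/234 = 0.6838
Weighted-F1 score = Σ (supportᵢ/N)·F1 scoreᵢ with N=705: (128/705)·0.6054 + (126/705)·0.5926 + (110/705)·0.5727 + (127/705)·0.5868 + (115/705)·0.4667 + (99/705)·0.6838 = 0.583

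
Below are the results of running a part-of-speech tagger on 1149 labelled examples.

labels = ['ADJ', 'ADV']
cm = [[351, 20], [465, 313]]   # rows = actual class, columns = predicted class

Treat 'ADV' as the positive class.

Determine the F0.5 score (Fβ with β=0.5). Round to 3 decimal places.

0.742

Fβ = (1+β²)·TP / ((1+β²)·TP + β²·FN + FP), with β²=1/4
= 1.25·313 / (1.25·313 + 0.25·465 + 20) = 0.742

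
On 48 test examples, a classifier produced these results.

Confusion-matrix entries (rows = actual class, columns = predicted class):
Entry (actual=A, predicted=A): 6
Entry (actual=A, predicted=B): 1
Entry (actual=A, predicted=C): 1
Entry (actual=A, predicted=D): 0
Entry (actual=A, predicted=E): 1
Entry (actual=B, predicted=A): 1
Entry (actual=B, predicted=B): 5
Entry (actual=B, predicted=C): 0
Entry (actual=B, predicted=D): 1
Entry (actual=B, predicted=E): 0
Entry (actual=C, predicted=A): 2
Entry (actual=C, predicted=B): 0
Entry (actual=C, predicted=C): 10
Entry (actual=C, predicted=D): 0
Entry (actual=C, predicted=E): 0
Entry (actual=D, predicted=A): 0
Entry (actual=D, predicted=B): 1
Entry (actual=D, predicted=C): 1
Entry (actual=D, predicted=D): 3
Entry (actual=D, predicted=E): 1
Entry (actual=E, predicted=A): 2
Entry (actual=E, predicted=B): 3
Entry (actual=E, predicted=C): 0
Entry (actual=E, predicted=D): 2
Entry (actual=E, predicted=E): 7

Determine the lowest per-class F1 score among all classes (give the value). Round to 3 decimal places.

0.500

Per-class F1 score (2·TP/(2·TP+FP+FN)):
  A: TP=6, FP=1+2+0+2=5, FN=1+1+0+1=3 → 12/20 = 0.6000
  B: TP=5, FP=1+0+1+3=5, FN=1+0+1+0=2 → 10/17 = 0.5882
  C: TP=10, FP=1+0+1+0=2, FN=2+0+0+0=2 → 20/24 = 0.8333
  D: TP=3, FP=0+1+0+2=3, FN=0+1+1+1=3 → 6/12 = 0.5000
  E: TP=7, FP=1+0+0+1=2, FN=2+3+0+2=7 → 14/23 = 0.6087
Lowest is class 'D' with F1 score = 0.500.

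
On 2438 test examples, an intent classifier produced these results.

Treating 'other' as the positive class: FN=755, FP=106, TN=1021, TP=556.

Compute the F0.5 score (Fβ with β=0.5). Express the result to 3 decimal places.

0.702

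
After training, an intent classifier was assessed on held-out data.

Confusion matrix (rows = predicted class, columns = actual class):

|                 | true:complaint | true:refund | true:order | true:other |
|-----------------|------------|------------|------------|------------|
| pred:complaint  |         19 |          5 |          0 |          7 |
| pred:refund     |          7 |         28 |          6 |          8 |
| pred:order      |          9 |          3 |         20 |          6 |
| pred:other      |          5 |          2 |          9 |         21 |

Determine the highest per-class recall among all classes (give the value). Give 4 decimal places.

0.7368

Per-class recall (TP/(TP+FN)):
  complaint: TP=19, FN=7+9+5=21 → 19/40 = 0.47500
  refund: TP=28, FN=5+3+2=10 → 28/38 = 0.73684
  order: TP=20, FN=0+6+9=15 → 20/35 = 0.57143
  other: TP=21, FN=7+8+6=21 → 21/42 = 0.50000
Highest is class 'refund' with recall = 0.7368.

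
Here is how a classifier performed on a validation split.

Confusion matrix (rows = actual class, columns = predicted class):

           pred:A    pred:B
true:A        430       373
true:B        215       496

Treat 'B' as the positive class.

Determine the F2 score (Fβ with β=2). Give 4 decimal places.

0.6679

Fβ = (1+β²)·TP / ((1+β²)·TP + β²·FN + FP), with β²=4
= 5·496 / (5·496 + 4·215 + 373) = 0.6679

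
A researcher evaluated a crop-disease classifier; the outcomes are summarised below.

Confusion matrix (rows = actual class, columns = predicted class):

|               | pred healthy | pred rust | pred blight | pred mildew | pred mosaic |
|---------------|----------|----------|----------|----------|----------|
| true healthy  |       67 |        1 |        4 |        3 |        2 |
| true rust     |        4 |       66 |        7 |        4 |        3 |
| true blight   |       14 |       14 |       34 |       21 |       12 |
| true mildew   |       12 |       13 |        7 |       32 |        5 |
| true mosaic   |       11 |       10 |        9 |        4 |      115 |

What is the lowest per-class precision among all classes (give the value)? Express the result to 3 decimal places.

0.500

Per-class precision (TP/(TP+FP)):
  healthy: TP=67, FP=4+14+12+11=41 → 67/108 = 0.6204
  rust: TP=66, FP=1+14+13+10=38 → 66/104 = 0.6346
  blight: TP=34, FP=4+7+7+9=27 → 34/61 = 0.5574
  mildew: TP=32, FP=3+4+21+4=32 → 32/64 = 0.5000
  mosaic: TP=115, FP=2+3+12+5=22 → 115/137 = 0.8394
Lowest is class 'mildew' with precision = 0.500.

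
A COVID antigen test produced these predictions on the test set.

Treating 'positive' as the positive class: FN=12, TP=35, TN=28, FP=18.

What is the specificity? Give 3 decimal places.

0.609

Specificity = TN/(TN+FP) = 28/(28+18) = 0.609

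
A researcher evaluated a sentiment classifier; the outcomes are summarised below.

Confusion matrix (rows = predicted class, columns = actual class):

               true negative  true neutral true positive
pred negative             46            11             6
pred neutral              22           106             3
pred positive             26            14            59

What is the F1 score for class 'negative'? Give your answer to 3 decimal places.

0.586

Treat 'negative' as positive and all other classes as negative.
F1 score = 2·TP/(2·TP+FP+FN).
negative: TP=46, FP=11+6=17, FN=22+26=48 → 92/157 = 0.5860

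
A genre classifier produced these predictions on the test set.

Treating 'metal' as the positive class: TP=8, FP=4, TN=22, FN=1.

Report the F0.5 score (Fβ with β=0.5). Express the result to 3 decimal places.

0.702

Fβ = (1+β²)·TP / ((1+β²)·TP + β²·FN + FP), with β²=1/4
= 1.25·8 / (1.25·8 + 0.25·1 + 4) = 0.702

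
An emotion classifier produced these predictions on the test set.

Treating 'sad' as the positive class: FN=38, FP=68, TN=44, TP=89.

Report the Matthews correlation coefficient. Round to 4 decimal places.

0.0984

MCC = (TP·TN − FP·FN) / √((TP+FP)(TP+FN)(TN+FP)(TN+FN))
Numerator = 89·44 − 68·38 = 1332
Denominator = √(157·127·112·82) = √183119776 = 13532.1756
MCC = 1332 / 13532.1756 = 0.0984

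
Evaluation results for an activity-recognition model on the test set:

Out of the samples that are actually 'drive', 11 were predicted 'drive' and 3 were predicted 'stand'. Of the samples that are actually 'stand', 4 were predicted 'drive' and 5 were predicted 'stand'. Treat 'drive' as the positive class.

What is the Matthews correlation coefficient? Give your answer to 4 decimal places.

0.3497

MCC = (TP·TN − FP·FN) / √((TP+FP)(TP+FN)(TN+FP)(TN+FN))
Numerator = 11·5 − 4·3 = 43
Denominator = √(15·14·9·8) = √15120 = 122.9634
MCC = 43 / 122.9634 = 0.3497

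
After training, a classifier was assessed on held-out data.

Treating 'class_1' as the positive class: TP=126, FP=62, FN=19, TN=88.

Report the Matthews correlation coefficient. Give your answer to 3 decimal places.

0.474

MCC = (TP·TN − FP·FN) / √((TP+FP)(TP+FN)(TN+FP)(TN+FN))
Numerator = 126·88 − 62·19 = 9910
Denominator = √(188·145·150·107) = √437523000 = 20917.0505
MCC = 9910 / 20917.0505 = 0.474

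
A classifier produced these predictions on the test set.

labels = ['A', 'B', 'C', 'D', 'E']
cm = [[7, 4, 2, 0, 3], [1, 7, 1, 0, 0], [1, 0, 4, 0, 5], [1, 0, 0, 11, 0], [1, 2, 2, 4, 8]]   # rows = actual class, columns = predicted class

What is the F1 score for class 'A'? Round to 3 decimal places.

Take TP from the diagonal, FP from the rest of the 'A' prediction marginal, FN from the rest of the 'A' actual marginal.
F1 score = 2·TP/(2·TP+FP+FN).
A: TP=7, FP=1+1+1+1=4, FN=4+2+0+3=9 → 14/27 = 0.5185

0.519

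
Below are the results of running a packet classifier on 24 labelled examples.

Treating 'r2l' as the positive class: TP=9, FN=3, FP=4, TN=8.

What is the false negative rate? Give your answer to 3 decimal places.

0.250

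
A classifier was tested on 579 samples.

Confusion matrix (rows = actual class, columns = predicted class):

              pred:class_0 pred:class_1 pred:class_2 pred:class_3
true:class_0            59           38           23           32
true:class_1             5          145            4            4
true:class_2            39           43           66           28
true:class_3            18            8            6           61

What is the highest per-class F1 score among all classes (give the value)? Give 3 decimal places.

0.740

Per-class F1 score (2·TP/(2·TP+FP+FN)):
  class_0: TP=59, FP=5+39+18=62, FN=38+23+32=93 → 118/273 = 0.4322
  class_1: TP=145, FP=38+43+8=89, FN=5+4+4=13 → 290/392 = 0.7398
  class_2: TP=66, FP=23+4+6=33, FN=39+43+28=110 → 132/275 = 0.4800
  class_3: TP=61, FP=32+4+28=64, FN=18+8+6=32 → 122/218 = 0.5596
Highest is class 'class_1' with F1 score = 0.740.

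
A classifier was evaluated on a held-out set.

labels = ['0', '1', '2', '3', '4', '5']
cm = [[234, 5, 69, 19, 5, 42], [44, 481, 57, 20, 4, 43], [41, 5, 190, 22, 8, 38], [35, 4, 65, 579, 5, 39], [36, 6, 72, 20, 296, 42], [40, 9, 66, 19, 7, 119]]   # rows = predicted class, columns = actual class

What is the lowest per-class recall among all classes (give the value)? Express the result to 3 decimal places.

Per-class recall (TP/(TP+FN)):
  0: TP=234, FN=44+41+35+36+40=196 → 234/430 = 0.5442
  1: TP=481, FN=5+5+4+6+9=29 → 481/510 = 0.9431
  2: TP=190, FN=69+57+65+72+66=329 → 190/519 = 0.3661
  3: TP=579, FN=19+20+22+20+19=100 → 579/679 = 0.8527
  4: TP=296, FN=5+4+8+5+7=29 → 296/325 = 0.9108
  5: TP=119, FN=42+43+38+39+42=204 → 119/323 = 0.3684
Lowest is class '2' with recall = 0.366.

0.366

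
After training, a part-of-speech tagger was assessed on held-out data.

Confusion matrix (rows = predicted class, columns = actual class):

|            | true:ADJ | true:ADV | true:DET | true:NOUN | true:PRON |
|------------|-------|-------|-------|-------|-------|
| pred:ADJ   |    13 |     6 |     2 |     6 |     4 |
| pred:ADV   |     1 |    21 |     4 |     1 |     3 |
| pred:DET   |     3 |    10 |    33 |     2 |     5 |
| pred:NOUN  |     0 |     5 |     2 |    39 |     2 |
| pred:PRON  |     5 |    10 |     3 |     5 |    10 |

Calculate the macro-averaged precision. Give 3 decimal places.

Per-class precision (TP/(TP+FP)):
  ADJ: TP=13, FP=6+2+6+4=18 → 13/31 = 0.4194
  ADV: TP=21, FP=1+4+1+3=9 → 21/30 = 0.7000
  DET: TP=33, FP=3+10+2+5=20 → 33/53 = 0.6226
  NOUN: TP=39, FP=0+5+2+2=9 → 39/48 = 0.8125
  PRON: TP=10, FP=5+10+3+5=23 → 10/33 = 0.3030
Macro-precision = mean = (0.4194 + 0.7000 + 0.6226 + 0.8125 + 0.3030) / 5 = 0.572

0.572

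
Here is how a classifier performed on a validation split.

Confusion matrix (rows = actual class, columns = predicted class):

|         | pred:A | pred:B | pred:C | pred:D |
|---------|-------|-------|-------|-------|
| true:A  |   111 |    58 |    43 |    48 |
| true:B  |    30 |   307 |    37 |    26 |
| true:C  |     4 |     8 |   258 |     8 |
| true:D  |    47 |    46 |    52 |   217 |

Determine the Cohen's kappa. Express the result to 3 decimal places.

Observed agreement pₒ = trace/N = 893/1300 = 0.6869
Expected agreement pₑ = Σ (rowᵢ·colᵢ)/N² = (260·192 + 400·419 + 278·390 + 362·299)/1300² = 0.2569
κ = (pₒ − pₑ)/(1 − pₑ) = (0.6869 − 0.2569)/(1 − 0.2569) = 0.579

0.579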